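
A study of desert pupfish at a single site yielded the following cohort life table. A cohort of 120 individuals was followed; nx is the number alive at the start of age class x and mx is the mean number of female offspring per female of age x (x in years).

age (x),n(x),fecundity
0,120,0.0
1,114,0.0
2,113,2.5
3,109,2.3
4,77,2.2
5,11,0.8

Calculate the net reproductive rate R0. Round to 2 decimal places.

5.93

lx = nx/n0 = nx/120: 1, 0.95, 0.94167…, 0.90833…, 0.64167…, 0.09167…
lx·mx by age: 0, 0, 2.354167…, 2.089167…, 1.411667…, 0.073333…
R0 = Σ lx·mx = 5.928333… → 5.93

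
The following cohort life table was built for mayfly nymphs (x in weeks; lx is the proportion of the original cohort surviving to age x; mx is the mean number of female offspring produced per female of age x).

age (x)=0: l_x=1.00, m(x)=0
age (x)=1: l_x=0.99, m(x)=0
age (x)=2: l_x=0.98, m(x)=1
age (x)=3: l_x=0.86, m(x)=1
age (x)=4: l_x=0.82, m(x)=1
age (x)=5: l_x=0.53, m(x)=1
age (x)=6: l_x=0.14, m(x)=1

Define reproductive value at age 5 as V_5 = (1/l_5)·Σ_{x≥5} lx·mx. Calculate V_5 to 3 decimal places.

1.264

lx·mx for x ≥ 5: 0.53, 0.14 → sum = 0.67
V_5 = 0.67 / l_5 = 0.67 / 0.53 = 1.264151… → 1.264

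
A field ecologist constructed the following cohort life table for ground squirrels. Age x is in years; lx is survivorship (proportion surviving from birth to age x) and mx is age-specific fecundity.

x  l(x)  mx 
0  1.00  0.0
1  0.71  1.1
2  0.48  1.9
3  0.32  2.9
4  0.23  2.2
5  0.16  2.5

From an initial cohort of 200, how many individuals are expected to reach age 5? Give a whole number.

32

Expected survivors = N0 · l_5 = 200 × 0.16 = 32 → 32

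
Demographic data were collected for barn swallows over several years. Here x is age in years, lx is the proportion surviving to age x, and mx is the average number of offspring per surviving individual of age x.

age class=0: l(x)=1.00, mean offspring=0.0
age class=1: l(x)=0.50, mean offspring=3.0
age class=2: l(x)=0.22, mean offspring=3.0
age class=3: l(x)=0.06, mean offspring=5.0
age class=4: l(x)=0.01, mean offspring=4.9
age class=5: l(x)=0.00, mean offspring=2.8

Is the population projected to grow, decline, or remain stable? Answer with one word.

growing

R0 = Σ lx·mx = 0 + 1.5 + 0.66 + 0.3 + 0.049 + 0 = 2.509
R0 > 1, so the population is growing.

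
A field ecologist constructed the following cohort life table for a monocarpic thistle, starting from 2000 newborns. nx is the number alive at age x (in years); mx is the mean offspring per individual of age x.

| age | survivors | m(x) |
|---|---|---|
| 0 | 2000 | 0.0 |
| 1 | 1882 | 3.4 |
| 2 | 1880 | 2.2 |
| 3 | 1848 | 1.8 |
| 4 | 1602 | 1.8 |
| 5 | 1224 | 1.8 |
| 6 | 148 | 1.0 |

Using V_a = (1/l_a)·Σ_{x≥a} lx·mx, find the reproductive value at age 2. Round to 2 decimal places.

6.75

lx = nx/n0 = nx/2000: 1, 0.941, 0.94, 0.924, 0.801, 0.612, 0.074
lx·mx for x ≥ 2: 2.068, 1.6632, 1.4418, 1.1016, 0.074 → sum = 6.3486
V_2 = 6.3486 / l_2 = 6.3486 / 0.94 = 6.75383… → 6.75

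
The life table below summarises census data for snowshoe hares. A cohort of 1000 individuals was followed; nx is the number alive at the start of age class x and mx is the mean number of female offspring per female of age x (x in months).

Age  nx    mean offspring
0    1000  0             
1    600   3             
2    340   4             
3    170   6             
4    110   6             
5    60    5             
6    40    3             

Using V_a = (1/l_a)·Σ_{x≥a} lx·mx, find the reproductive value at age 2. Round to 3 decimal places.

lx = nx/n0 = nx/1000: 1, 0.6, 0.34, 0.17, 0.11, 0.06, 0.04
lx·mx for x ≥ 2: 1.36, 1.02, 0.66, 0.3, 0.12 → sum = 3.46
V_2 = 3.46 / l_2 = 3.46 / 0.34 = 10.176471… → 10.176

10.176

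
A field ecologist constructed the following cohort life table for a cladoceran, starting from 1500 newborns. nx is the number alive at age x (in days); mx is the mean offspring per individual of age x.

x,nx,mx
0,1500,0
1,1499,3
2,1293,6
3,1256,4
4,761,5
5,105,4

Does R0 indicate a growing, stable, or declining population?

lx = nx/n0 = nx/1500: 1, 0.99933…, 0.862, 0.83733…, 0.50733…, 0.07
R0 = Σ lx·mx = 0 + 2.998… + 5.172 + 3.349333… + 2.536667… + 0.28 = 14.336…
R0 > 1, so the population is growing.

growing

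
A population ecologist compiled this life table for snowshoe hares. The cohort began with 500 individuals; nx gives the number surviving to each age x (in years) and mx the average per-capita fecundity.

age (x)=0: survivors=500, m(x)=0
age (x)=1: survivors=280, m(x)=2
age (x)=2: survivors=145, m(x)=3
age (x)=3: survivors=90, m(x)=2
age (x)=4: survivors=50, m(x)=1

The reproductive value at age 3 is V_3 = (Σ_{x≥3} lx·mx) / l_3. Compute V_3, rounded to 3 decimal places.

lx = nx/n0 = nx/500: 1, 0.56, 0.29, 0.18, 0.1
lx·mx for x ≥ 3: 0.36, 0.1 → sum = 0.46
V_3 = 0.46 / l_3 = 0.46 / 0.18 = 2.555556… → 2.556

2.556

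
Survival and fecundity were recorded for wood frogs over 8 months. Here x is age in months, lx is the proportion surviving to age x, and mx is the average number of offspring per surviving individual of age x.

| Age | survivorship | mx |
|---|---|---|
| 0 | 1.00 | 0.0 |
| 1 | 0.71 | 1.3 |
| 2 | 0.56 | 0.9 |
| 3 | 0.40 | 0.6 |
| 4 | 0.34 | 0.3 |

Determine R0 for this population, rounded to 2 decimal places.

lx·mx by age: 0, 0.923, 0.504, 0.24, 0.102
R0 = Σ lx·mx = 1.769 → 1.77

1.77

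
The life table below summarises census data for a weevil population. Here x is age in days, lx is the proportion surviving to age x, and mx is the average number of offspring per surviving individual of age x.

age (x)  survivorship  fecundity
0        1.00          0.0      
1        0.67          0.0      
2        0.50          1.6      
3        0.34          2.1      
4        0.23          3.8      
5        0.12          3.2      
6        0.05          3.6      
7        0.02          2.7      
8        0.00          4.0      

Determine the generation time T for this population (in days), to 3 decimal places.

3.532

lx·mx: 0, 0, 0.8, 0.714, 0.874, 0.384, 0.18, 0.054, 0 → R0 = 3.006
x·lx·mx: 0, 0, 1.6, 2.142, 3.496, 1.92, 1.08, 0.378, 0 → Σ = 10.616
T = 10.616 / 3.006 = 3.531603… → 3.532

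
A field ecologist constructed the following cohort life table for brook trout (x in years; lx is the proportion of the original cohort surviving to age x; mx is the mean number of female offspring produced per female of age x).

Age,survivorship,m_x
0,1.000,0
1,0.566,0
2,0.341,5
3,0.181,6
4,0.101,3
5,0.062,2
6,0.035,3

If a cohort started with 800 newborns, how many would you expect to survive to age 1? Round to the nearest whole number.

453

Expected survivors = N0 · l_1 = 800 × 0.566 = 452.8 → 453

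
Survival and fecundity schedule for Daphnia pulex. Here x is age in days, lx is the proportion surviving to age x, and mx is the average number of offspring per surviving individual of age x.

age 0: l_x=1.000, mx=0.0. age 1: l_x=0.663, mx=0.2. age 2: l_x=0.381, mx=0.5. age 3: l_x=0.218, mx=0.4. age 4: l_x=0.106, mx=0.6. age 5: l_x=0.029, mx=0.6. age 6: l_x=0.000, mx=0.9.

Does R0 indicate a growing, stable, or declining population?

R0 = Σ lx·mx = 0 + 0.1326 + 0.1905 + 0.0872 + 0.0636 + 0.0174 + 0 = 0.4913
R0 < 1, so the population is declining.

declining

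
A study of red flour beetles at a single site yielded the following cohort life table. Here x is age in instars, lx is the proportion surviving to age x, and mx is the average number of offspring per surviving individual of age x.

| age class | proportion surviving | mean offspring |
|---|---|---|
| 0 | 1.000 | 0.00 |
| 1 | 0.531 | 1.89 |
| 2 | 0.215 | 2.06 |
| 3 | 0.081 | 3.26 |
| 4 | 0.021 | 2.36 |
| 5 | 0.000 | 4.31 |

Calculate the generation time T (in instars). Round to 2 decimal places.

1.64

lx·mx: 0, 1.00359, 0.4429, 0.26406, 0.04956, 0 → R0 = 1.76011
x·lx·mx: 0, 1.00359, 0.8858, 0.79218, 0.19824, 0 → Σ = 2.87981
T = 2.87981 / 1.76011 = 1.636153… → 1.64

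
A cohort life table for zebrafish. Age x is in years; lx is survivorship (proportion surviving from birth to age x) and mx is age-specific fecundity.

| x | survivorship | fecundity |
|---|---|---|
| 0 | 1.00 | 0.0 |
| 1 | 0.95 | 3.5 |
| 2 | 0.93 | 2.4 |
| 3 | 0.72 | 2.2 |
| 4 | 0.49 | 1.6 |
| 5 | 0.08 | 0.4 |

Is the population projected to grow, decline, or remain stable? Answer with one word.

R0 = Σ lx·mx = 0 + 3.325 + 2.232 + 1.584 + 0.784 + 0.032 = 7.957
R0 > 1, so the population is growing.

growing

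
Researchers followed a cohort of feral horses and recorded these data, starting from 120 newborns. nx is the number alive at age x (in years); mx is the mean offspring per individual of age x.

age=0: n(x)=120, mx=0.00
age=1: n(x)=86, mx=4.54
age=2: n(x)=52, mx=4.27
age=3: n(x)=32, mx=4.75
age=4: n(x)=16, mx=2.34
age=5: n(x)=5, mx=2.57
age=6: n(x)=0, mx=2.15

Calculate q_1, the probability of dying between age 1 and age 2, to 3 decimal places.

lx = nx/n0 = nx/120: 1, 0.71667…, 0.43333…, 0.26667…, 0.13333…, 0.04167…, 0
q_1 = (l_1 − l_2) / l_1 = (0.716667… − 0.433333…) / 0.716667…
     = 0.283333… / 0.716667… = 0.395349… → 0.395

0.395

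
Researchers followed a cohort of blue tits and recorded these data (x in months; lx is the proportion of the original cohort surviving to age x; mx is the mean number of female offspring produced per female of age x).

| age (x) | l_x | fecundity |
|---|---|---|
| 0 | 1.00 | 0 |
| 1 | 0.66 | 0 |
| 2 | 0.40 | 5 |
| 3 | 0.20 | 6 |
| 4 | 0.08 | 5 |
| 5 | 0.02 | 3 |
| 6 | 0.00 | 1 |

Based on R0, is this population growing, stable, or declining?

R0 = Σ lx·mx = 0 + 0 + 2 + 1.2 + 0.4 + 0.06 + 0 = 3.66
R0 > 1, so the population is growing.

growing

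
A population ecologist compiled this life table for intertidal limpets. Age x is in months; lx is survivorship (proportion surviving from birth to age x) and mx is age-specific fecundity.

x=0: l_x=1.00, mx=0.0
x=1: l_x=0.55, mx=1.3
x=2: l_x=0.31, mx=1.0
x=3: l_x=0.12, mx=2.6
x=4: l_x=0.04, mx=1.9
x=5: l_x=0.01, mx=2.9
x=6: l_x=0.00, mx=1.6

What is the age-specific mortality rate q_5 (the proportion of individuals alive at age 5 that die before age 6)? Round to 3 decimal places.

1.000

q_5 = (l_5 − l_6) / l_5 = (0.01 − 0) / 0.01
     = 0.01 / 0.01 = 1 → 1.000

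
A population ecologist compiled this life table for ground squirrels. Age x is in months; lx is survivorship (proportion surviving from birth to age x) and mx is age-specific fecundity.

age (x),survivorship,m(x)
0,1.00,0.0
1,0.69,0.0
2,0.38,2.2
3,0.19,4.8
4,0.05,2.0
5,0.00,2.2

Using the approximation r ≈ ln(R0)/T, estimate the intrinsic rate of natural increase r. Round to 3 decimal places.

0.236

R0 = Σ lx·mx = 0 + 0 + 0.836 + 0.912 + 0.1 + 0 = 1.848
Σ x·lx·mx = 4.808; T = 4.808/1.848 = 2.60173…
r ≈ ln(R0)/T = ln(1.848)/2.60173… = 0.23604… → 0.236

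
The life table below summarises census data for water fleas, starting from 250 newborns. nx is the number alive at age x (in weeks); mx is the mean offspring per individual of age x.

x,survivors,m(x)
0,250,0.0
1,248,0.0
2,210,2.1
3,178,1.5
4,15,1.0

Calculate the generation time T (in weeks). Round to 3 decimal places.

2.411

lx = nx/n0 = nx/250: 1, 0.992, 0.84, 0.712, 0.06
lx·mx: 0, 0, 1.764, 1.068, 0.06 → R0 = 2.892
x·lx·mx: 0, 0, 3.528, 3.204, 0.24 → Σ = 6.972
T = 6.972 / 2.892 = 2.410788… → 2.411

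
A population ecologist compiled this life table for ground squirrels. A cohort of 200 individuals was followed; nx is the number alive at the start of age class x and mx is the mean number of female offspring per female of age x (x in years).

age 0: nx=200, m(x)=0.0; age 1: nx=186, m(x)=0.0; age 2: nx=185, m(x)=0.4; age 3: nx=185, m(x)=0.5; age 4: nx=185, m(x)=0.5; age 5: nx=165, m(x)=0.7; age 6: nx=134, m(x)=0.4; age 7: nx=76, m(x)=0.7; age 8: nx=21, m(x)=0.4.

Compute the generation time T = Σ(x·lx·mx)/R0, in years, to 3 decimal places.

4.358

lx = nx/n0 = nx/200: 1, 0.93, 0.925, 0.925, 0.925, 0.825, 0.67, 0.38, 0.105
lx·mx: 0, 0, 0.37, 0.4625, 0.4625, 0.5775, 0.268, 0.266, 0.042 → R0 = 2.4485
x·lx·mx: 0, 0, 0.74, 1.3875, 1.85, 2.8875, 1.608, 1.862, 0.336 → Σ = 10.671
T = 10.671 / 2.4485 = 4.358178… → 4.358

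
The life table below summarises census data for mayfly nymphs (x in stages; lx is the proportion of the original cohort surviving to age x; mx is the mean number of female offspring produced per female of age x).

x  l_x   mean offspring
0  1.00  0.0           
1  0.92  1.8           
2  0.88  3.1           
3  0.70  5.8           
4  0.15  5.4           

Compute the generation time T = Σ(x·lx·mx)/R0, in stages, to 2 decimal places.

2.43

lx·mx: 0, 1.656, 2.728, 4.06, 0.81 → R0 = 9.254
x·lx·mx: 0, 1.656, 5.456, 12.18, 3.24 → Σ = 22.532
T = 22.532 / 9.254 = 2.434839… → 2.43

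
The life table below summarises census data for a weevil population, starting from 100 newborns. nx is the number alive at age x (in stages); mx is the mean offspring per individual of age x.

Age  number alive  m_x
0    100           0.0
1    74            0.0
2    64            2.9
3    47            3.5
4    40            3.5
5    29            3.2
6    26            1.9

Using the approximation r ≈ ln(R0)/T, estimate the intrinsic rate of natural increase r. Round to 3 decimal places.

0.534

lx = nx/n0 = nx/100: 1, 0.74, 0.64, 0.47, 0.4, 0.29, 0.26
R0 = Σ lx·mx = 0 + 0 + 1.856 + 1.645 + 1.4 + 0.928 + 0.494 = 6.323
Σ x·lx·mx = 21.851; T = 21.851/6.323 = 3.4558…
r ≈ ln(R0)/T = ln(6.323)/3.4558… = 0.53365… → 0.534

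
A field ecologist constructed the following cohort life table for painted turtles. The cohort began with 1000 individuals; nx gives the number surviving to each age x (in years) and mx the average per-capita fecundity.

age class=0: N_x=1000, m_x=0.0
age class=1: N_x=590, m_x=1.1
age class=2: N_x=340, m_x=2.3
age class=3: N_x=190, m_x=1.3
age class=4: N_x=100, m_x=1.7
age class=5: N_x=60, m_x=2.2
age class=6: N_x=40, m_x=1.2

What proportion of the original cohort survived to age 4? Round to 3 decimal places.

l_4 = n_4/n_0 = 100/1000 = 0.1 → 0.100

0.100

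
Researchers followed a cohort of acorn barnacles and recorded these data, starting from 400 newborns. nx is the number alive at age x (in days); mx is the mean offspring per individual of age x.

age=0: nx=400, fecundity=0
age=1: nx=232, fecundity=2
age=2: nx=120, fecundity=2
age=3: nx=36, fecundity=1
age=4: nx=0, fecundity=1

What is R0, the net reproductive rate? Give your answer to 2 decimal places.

1.85

lx = nx/n0 = nx/400: 1, 0.58, 0.3, 0.09, 0
lx·mx by age: 0, 1.16, 0.6, 0.09, 0
R0 = Σ lx·mx = 1.85 → 1.85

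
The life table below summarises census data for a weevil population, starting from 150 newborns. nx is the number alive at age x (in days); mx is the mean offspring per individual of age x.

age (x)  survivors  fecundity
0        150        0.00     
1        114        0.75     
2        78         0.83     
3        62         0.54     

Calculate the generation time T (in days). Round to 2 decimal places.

1.72

lx = nx/n0 = nx/150: 1, 0.76, 0.52, 0.41333…
lx·mx: 0, 0.57, 0.4316, 0.2232… → R0 = 1.2248…
x·lx·mx: 0, 0.57, 0.8632, 0.6696… → Σ = 2.1028…
T = 2.1028… / 1.2248… = 1.716852… → 1.72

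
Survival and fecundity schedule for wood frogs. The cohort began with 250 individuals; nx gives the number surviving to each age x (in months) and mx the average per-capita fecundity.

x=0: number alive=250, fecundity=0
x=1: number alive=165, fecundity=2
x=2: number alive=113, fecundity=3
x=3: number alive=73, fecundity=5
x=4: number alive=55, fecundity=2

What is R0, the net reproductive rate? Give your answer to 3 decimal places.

4.576

lx = nx/n0 = nx/250: 1, 0.66, 0.452, 0.292, 0.22
lx·mx by age: 0, 1.32, 1.356, 1.46, 0.44
R0 = Σ lx·mx = 4.576 → 4.576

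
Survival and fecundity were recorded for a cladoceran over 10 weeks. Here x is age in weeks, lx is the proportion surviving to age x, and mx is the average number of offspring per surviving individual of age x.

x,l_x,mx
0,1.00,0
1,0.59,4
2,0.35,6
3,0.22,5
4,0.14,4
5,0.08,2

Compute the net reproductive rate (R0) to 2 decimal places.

lx·mx by age: 0, 2.36, 2.1, 1.1, 0.56, 0.16
R0 = Σ lx·mx = 6.28 → 6.28

6.28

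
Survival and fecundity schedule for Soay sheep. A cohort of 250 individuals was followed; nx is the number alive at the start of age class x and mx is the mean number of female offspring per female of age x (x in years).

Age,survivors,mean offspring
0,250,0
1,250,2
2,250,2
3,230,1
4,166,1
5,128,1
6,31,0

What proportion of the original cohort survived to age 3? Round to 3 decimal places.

0.920

l_3 = n_3/n_0 = 230/250 = 0.92 → 0.920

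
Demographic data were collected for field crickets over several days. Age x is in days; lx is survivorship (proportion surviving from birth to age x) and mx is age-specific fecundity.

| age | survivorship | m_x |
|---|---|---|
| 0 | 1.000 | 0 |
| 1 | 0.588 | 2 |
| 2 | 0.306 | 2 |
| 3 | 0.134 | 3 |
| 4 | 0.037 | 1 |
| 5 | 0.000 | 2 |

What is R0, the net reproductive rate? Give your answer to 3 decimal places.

lx·mx by age: 0, 1.176, 0.612, 0.402, 0.037, 0
R0 = Σ lx·mx = 2.227 → 2.227

2.227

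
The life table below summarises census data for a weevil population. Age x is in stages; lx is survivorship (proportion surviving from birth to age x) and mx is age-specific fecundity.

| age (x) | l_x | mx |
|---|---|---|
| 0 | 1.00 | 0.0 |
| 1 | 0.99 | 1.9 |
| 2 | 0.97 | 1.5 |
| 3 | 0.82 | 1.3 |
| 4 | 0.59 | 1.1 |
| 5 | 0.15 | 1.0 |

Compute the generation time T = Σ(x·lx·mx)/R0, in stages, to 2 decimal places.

lx·mx: 0, 1.881, 1.455, 1.066, 0.649, 0.15 → R0 = 5.201
x·lx·mx: 0, 1.881, 2.91, 3.198, 2.596, 0.75 → Σ = 11.335
T = 11.335 / 5.201 = 2.179389… → 2.18

2.18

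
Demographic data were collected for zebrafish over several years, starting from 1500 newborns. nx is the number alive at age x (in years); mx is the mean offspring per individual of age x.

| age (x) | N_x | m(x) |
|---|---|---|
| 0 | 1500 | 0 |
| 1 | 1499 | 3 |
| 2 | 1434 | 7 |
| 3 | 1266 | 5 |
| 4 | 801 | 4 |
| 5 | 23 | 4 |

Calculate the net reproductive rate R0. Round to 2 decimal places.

lx = nx/n0 = nx/1500: 1, 0.99933…, 0.956, 0.844, 0.534, 0.01533…
lx·mx by age: 0, 2.998…, 6.692, 4.22, 2.136, 0.061333…
R0 = Σ lx·mx = 16.107333… → 16.11

16.11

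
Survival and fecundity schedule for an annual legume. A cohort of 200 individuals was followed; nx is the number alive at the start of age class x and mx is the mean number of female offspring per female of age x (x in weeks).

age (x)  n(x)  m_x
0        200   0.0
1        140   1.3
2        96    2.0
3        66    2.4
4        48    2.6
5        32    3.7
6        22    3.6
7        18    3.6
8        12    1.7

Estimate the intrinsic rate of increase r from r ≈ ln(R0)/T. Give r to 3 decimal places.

lx = nx/n0 = nx/200: 1, 0.7, 0.48, 0.33, 0.24, 0.16, 0.11, 0.09, 0.06
R0 = Σ lx·mx = 0 + 0.91 + 0.96 + 0.792 + 0.624 + 0.592 + 0.396 + 0.324 + 0.102 = 4.7
Σ x·lx·mx = 16.122; T = 16.122/4.7 = 3.43021…
r ≈ ln(R0)/T = ln(4.7)/3.43021… = 0.45116… → 0.451

0.451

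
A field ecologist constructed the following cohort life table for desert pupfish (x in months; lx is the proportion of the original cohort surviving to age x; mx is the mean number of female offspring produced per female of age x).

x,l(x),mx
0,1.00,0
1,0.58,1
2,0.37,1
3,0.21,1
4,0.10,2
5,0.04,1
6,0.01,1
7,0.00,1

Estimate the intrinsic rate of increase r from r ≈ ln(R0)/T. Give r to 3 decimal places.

R0 = Σ lx·mx = 0 + 0.58 + 0.37 + 0.21 + 0.2 + 0.04 + 0.01 + 0 = 1.41
Σ x·lx·mx = 3.01; T = 3.01/1.41 = 2.13475…
r ≈ ln(R0)/T = ln(1.41)/2.13475… = 0.16095… → 0.161

0.161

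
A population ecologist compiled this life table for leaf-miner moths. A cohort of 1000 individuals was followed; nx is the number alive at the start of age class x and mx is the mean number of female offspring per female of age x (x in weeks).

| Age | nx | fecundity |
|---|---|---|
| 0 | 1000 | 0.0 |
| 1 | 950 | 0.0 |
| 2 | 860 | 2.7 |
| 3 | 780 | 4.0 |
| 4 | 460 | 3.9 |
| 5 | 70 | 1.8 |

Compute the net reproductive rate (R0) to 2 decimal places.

lx = nx/n0 = nx/1000: 1, 0.95, 0.86, 0.78, 0.46, 0.07
lx·mx by age: 0, 0, 2.322, 3.12, 1.794, 0.126
R0 = Σ lx·mx = 7.362 → 7.36

7.36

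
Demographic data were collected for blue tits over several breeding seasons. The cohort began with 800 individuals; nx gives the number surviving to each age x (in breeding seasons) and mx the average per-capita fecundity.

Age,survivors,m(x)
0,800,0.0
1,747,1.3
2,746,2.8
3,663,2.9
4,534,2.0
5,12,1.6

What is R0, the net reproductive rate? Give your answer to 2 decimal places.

7.59

lx = nx/n0 = nx/800: 1, 0.93375, 0.9325, 0.82875, 0.6675, 0.015
lx·mx by age: 0, 1.213875, 2.611, 2.403375, 1.335, 0.024
R0 = Σ lx·mx = 7.58725 → 7.59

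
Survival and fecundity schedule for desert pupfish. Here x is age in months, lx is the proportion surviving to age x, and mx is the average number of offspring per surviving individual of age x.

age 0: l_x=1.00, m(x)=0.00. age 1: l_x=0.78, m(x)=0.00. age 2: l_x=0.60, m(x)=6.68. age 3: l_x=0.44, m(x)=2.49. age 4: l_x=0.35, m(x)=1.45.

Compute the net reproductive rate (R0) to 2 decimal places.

5.61

lx·mx by age: 0, 0, 4.008, 1.0956, 0.5075
R0 = Σ lx·mx = 5.6111 → 5.61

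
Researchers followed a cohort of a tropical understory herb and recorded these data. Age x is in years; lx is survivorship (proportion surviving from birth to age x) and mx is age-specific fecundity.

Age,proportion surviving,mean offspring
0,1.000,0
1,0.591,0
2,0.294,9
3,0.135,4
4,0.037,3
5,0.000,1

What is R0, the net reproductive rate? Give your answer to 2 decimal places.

lx·mx by age: 0, 0, 2.646, 0.54, 0.111, 0
R0 = Σ lx·mx = 3.297 → 3.30

3.30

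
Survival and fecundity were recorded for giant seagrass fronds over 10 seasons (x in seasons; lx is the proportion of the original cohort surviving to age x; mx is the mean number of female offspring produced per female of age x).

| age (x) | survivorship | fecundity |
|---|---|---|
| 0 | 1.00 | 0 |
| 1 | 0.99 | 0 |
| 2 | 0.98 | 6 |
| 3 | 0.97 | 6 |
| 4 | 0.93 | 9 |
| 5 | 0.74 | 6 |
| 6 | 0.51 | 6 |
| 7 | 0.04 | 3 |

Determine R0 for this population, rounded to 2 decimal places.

27.69

lx·mx by age: 0, 0, 5.88, 5.82, 8.37, 4.44, 3.06, 0.12
R0 = Σ lx·mx = 27.69 → 27.69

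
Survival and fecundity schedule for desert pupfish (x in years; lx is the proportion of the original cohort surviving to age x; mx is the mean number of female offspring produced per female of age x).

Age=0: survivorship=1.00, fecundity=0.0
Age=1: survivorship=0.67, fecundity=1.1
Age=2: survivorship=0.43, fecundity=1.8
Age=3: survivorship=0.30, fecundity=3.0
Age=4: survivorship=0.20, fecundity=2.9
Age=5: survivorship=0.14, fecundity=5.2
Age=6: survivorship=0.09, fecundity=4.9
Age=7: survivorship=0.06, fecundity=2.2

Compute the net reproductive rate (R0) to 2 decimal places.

4.29

lx·mx by age: 0, 0.737, 0.774, 0.9, 0.58, 0.728, 0.441, 0.132
R0 = Σ lx·mx = 4.292 → 4.29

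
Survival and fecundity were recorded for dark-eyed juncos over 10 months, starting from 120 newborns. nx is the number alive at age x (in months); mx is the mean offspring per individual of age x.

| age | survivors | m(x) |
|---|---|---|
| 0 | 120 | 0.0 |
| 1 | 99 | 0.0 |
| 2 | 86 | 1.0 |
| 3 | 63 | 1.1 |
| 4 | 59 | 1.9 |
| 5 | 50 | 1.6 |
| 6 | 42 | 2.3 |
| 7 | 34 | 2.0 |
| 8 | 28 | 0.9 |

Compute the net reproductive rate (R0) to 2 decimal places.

4.48

lx = nx/n0 = nx/120: 1, 0.825, 0.71667…, 0.525, 0.49167…, 0.41667…, 0.35, 0.28333…, 0.23333…
lx·mx by age: 0, 0, 0.716667…, 0.5775, 0.934167…, 0.666667…, 0.805, 0.566667…, 0.21…
R0 = Σ lx·mx = 4.476667… → 4.48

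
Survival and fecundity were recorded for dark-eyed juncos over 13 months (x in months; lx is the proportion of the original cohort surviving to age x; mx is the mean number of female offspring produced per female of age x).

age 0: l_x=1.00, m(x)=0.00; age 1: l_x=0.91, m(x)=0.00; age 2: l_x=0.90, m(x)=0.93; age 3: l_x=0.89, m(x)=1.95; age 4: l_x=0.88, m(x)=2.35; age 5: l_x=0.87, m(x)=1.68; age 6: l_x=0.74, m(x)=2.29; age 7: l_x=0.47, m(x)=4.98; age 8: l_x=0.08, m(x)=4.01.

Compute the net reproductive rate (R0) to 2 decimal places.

10.46

lx·mx by age: 0, 0, 0.837, 1.7355, 2.068, 1.4616, 1.6946, 2.3406, 0.3208
R0 = Σ lx·mx = 10.4581 → 10.46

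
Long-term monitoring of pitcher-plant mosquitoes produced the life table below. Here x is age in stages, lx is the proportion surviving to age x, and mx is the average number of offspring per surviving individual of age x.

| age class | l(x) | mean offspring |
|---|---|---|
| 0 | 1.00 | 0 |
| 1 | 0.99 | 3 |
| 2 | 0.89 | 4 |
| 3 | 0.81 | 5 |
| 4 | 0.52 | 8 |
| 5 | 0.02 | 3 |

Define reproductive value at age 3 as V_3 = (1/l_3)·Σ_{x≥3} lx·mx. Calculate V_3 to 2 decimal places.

lx·mx for x ≥ 3: 4.05, 4.16, 0.06 → sum = 8.27
V_3 = 8.27 / l_3 = 8.27 / 0.81 = 10.209877… → 10.21

10.21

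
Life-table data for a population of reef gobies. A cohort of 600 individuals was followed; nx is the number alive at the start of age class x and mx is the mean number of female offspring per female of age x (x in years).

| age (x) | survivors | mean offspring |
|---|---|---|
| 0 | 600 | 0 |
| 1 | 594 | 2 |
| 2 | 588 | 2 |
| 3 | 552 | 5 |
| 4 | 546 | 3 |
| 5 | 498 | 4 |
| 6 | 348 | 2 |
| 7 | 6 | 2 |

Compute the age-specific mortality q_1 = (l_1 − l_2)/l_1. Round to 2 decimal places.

lx = nx/n0 = nx/600: 1, 0.99, 0.98, 0.92, 0.91, 0.83, 0.58, 0.01
q_1 = (l_1 − l_2) / l_1 = (0.99 − 0.98) / 0.99
     = 0.01 / 0.99 = 0.010101… → 0.01

0.01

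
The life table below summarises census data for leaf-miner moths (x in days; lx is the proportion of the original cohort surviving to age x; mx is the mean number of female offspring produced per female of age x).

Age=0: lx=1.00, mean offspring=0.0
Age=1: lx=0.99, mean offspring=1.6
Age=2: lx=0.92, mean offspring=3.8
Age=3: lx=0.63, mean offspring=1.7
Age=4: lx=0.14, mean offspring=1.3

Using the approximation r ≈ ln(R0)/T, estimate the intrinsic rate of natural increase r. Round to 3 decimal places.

0.934

R0 = Σ lx·mx = 0 + 1.584 + 3.496 + 1.071 + 0.182 = 6.333
Σ x·lx·mx = 12.517; T = 12.517/6.333 = 1.97647…
r ≈ ln(R0)/T = ln(6.333)/1.97647… = 0.93387… → 0.934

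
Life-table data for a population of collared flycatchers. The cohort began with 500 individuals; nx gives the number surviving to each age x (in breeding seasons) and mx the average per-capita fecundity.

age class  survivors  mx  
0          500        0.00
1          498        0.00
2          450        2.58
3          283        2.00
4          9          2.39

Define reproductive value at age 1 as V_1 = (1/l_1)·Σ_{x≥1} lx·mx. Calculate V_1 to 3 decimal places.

lx = nx/n0 = nx/500: 1, 0.996, 0.9, 0.566, 0.018
lx·mx for x ≥ 1: 0, 2.322, 1.132, 0.04302 → sum = 3.49702
V_1 = 3.49702 / l_1 = 3.49702 / 0.996 = 3.511064… → 3.511

3.511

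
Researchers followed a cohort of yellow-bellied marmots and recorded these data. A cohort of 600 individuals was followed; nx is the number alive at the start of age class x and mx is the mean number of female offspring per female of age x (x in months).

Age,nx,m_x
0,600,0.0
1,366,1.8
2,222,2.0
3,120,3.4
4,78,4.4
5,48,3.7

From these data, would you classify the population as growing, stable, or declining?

growing

lx = nx/n0 = nx/600: 1, 0.61, 0.37, 0.2, 0.13, 0.08
R0 = Σ lx·mx = 0 + 1.098 + 0.74 + 0.68 + 0.572 + 0.296 = 3.386
R0 > 1, so the population is growing.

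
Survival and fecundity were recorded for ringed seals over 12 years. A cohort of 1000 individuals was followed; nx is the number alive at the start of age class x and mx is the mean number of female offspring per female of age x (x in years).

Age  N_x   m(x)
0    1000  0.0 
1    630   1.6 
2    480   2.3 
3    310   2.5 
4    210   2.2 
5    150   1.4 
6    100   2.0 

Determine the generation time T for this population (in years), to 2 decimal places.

lx = nx/n0 = nx/1000: 1, 0.63, 0.48, 0.31, 0.21, 0.15, 0.1
lx·mx: 0, 1.008, 1.104, 0.775, 0.462, 0.21, 0.2 → R0 = 3.759
x·lx·mx: 0, 1.008, 2.208, 2.325, 1.848, 1.05, 1.2 → Σ = 9.639
T = 9.639 / 3.759 = 2.564246… → 2.56

2.56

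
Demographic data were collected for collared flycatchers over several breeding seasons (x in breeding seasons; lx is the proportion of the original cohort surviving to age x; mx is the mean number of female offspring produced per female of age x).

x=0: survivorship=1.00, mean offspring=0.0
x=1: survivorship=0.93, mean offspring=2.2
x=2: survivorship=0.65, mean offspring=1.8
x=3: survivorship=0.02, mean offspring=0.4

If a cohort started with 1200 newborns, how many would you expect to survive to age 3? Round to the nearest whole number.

Expected survivors = N0 · l_3 = 1200 × 0.02 = 24 → 24

24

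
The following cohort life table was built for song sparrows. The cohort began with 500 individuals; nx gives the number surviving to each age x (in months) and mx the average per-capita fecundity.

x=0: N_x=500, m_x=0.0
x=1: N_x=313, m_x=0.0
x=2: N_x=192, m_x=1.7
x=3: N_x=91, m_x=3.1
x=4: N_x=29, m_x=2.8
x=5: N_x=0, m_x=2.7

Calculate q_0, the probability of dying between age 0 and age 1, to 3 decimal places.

0.374

lx = nx/n0 = nx/500: 1, 0.626, 0.384, 0.182, 0.058, 0
q_0 = (l_0 − l_1) / l_0 = (1 − 0.626) / 1
     = 0.374 / 1 = 0.374 → 0.374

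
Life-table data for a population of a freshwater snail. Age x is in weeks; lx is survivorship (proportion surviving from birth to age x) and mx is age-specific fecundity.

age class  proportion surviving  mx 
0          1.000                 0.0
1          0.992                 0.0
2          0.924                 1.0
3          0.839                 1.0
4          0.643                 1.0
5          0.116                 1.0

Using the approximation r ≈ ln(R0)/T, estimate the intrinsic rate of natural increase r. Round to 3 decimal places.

R0 = Σ lx·mx = 0 + 0 + 0.924 + 0.839 + 0.643 + 0.116 = 2.522
Σ x·lx·mx = 7.517; T = 7.517/2.522 = 2.98057…
r ≈ ln(R0)/T = ln(2.522)/2.98057… = 0.31036… → 0.310

0.310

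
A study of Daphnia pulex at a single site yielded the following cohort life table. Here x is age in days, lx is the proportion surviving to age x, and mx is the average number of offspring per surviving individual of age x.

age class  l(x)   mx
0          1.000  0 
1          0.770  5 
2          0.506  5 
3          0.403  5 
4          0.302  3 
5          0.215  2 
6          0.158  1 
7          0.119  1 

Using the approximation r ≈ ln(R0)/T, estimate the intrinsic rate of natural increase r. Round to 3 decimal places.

1.024

R0 = Σ lx·mx = 0 + 3.85 + 2.53 + 2.015 + 0.906 + 0.43 + 0.158 + 0.119 = 10.008
Σ x·lx·mx = 22.51; T = 22.51/10.008 = 2.2492…
r ≈ ln(R0)/T = ln(10.008)/2.2492… = 1.02409… → 1.024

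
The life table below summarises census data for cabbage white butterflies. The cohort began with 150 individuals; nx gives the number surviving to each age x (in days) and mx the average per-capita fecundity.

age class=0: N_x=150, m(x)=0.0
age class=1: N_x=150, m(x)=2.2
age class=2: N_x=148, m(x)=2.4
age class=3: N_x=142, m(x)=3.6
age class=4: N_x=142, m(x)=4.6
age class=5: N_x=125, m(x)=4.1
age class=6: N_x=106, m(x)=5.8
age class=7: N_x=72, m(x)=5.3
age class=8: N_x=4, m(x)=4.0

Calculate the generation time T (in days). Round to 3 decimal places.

lx = nx/n0 = nx/150: 1, 1, 0.98667…, 0.94667…, 0.94667…, 0.83333…, 0.70667…, 0.48, 0.02667…
lx·mx: 0, 2.2, 2.368…, 3.408…, 4.354667…, 3.416667…, 4.098667…, 2.544, 0.106667… → R0 = 22.496667…
x·lx·mx: 0, 2.2, 4.736…, 10.224…, 17.418667…, 17.083333…, 24.592…, 17.808, 0.853333… → Σ = 94.915333…
T = 94.915333… / 22.496667… = 4.219084… → 4.219

4.219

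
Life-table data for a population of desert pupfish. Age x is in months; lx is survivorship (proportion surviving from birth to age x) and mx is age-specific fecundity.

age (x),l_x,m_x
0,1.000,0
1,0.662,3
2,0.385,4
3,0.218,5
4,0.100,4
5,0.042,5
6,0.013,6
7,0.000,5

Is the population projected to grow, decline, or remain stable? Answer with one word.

growing

R0 = Σ lx·mx = 0 + 1.986 + 1.54 + 1.09 + 0.4 + 0.21 + 0.078 + 0 = 5.304
R0 > 1, so the population is growing.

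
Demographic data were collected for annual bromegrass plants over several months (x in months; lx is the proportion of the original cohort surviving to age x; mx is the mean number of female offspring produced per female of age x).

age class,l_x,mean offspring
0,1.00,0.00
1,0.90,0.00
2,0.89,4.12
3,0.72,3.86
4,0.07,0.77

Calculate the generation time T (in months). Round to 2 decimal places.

2.44

lx·mx: 0, 0, 3.6668, 2.7792, 0.0539 → R0 = 6.4999
x·lx·mx: 0, 0, 7.3336, 8.3376, 0.2156 → Σ = 15.8868
T = 15.8868 / 6.4999 = 2.444161… → 2.44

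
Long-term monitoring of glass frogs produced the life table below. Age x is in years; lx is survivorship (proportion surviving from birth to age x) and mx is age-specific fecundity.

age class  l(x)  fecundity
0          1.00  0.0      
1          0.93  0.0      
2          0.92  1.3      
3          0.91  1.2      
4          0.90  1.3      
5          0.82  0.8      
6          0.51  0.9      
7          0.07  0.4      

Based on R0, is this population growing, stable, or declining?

R0 = Σ lx·mx = 0 + 0 + 1.196 + 1.092 + 1.17 + 0.656 + 0.459 + 0.028 = 4.601
R0 > 1, so the population is growing.

growing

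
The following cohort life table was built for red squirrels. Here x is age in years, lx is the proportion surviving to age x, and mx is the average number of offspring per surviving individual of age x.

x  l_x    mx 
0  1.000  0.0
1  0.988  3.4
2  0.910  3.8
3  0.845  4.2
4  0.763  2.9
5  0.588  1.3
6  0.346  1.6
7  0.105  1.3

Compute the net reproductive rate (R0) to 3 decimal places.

lx·mx by age: 0, 3.3592, 3.458, 3.549, 2.2127, 0.7644, 0.5536, 0.1365
R0 = Σ lx·mx = 14.0334 → 14.033

14.033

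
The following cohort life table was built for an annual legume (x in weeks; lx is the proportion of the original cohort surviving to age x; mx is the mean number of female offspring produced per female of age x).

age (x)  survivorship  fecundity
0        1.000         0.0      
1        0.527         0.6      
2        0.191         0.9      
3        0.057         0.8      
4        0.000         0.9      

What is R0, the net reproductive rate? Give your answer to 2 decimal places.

0.53

lx·mx by age: 0, 0.3162, 0.1719, 0.0456, 0
R0 = Σ lx·mx = 0.5337 → 0.53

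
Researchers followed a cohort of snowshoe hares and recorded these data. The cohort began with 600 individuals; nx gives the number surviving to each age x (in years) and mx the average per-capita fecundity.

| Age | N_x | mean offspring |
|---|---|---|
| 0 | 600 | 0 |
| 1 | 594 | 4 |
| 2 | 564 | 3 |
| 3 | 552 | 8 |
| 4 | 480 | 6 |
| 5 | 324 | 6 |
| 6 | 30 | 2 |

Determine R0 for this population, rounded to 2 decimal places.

22.28

lx = nx/n0 = nx/600: 1, 0.99, 0.94, 0.92, 0.8, 0.54, 0.05
lx·mx by age: 0, 3.96, 2.82, 7.36, 4.8, 3.24, 0.1
R0 = Σ lx·mx = 22.28 → 22.28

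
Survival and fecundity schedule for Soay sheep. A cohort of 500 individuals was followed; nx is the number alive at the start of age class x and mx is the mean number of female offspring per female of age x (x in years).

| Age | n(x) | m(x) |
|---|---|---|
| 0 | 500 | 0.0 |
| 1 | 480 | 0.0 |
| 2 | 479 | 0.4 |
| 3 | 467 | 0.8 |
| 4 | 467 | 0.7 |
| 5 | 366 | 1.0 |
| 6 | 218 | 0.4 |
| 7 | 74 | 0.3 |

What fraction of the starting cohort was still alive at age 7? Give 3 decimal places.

l_7 = n_7/n_0 = 74/500 = 0.148 → 0.148

0.148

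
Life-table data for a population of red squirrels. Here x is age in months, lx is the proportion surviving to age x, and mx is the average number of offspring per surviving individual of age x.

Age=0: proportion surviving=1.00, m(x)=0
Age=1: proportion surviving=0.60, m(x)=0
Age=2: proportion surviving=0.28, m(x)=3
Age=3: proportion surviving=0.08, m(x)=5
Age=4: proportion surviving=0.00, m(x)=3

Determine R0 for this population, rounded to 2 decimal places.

1.24

lx·mx by age: 0, 0, 0.84, 0.4, 0
R0 = Σ lx·mx = 1.24 → 1.24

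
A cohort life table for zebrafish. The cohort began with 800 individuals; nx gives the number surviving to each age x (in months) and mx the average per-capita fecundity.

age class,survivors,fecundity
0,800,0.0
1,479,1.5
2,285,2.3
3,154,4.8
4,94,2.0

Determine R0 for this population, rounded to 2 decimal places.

lx = nx/n0 = nx/800: 1, 0.59875, 0.35625, 0.1925, 0.1175
lx·mx by age: 0, 0.898125, 0.819375, 0.924, 0.235
R0 = Σ lx·mx = 2.8765 → 2.88

2.88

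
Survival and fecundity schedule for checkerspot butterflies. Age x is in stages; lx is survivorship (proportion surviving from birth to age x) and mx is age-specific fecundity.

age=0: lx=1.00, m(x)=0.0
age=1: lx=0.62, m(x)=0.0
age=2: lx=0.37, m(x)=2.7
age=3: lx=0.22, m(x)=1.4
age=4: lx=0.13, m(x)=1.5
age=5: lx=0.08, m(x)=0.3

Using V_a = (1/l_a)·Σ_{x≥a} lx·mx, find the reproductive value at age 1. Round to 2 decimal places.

lx·mx for x ≥ 1: 0, 0.999, 0.308, 0.195, 0.024 → sum = 1.526
V_1 = 1.526 / l_1 = 1.526 / 0.62 = 2.46129… → 2.46

2.46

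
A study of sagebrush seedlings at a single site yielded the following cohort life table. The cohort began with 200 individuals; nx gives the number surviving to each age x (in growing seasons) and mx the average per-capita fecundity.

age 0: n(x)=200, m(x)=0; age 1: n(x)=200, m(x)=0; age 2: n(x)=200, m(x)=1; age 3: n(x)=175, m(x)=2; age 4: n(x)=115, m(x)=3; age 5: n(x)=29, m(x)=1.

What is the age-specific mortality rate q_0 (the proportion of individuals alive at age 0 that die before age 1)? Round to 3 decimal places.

lx = nx/n0 = nx/200: 1, 1, 1, 0.875, 0.575, 0.145
q_0 = (l_0 − l_1) / l_0 = (1 − 1) / 1
     = 0 / 1 = 0 → 0.000

0.000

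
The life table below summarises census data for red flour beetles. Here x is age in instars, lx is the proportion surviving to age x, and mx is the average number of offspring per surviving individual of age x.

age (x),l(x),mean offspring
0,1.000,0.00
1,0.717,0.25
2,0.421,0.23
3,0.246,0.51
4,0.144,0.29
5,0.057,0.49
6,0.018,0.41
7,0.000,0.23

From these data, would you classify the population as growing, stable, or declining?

R0 = Σ lx·mx = 0 + 0.17925 + 0.09683 + 0.12546 + 0.04176 + 0.02793 + 0.00738 + 0 = 0.47861
R0 < 1, so the population is declining.

declining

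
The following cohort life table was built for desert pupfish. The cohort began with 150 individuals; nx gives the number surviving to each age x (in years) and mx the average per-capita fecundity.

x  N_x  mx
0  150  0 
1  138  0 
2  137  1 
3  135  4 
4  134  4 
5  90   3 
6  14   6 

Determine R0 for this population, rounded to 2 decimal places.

10.45

lx = nx/n0 = nx/150: 1, 0.92, 0.91333…, 0.9, 0.89333…, 0.6, 0.09333…
lx·mx by age: 0, 0, 0.913333…, 3.6, 3.573333…, 1.8, 0.56…
R0 = Σ lx·mx = 10.446667… → 10.45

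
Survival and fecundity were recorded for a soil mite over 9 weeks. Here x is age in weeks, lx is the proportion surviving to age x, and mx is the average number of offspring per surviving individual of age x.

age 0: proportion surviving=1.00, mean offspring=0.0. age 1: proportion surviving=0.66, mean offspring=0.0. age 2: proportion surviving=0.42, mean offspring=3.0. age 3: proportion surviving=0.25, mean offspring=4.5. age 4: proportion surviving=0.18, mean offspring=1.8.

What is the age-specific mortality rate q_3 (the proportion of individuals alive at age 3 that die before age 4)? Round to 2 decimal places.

q_3 = (l_3 − l_4) / l_3 = (0.25 − 0.18) / 0.25
     = 0.07 / 0.25 = 0.28 → 0.28

0.28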